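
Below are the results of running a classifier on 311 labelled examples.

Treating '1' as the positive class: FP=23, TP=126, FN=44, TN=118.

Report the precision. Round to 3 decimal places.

0.846

Precision = TP/(TP+FP) = 126/(126+23) = 126/149 = 0.846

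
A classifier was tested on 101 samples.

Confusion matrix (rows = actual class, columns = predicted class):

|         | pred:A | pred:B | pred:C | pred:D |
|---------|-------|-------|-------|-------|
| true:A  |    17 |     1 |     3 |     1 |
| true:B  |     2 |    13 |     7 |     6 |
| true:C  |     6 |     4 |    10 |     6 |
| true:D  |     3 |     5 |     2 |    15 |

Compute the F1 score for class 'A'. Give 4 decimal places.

Take TP from the diagonal, FP from the rest of the 'A' prediction marginal, FN from the rest of the 'A' actual marginal.
F1 score = 2·TP/(2·TP+FP+FN).
A: TP=17, FP=2+6+3=11, FN=1+3+1=5 → 34/50 = 0.68000

0.6800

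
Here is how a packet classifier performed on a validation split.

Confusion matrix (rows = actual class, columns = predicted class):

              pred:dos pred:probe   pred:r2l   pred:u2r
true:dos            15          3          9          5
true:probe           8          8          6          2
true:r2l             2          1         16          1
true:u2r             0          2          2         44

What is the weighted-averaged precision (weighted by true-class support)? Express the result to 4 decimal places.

0.6712

Per-class precision (TP/(TP+FP)):
  dos: TP=15, FP=8+2+0=10 → 15/25 = 0.60000
  probe: TP=8, FP=3+1+2=6 → 8/14 = 0.57143
  r2l: TP=16, FP=9+6+2=17 → 16/33 = 0.48485
  u2r: TP=44, FP=5+2+1=8 → 44/52 = 0.84615
Weighted-precision = Σ (supportᵢ/N)·precisionᵢ with N=124: (32/124)·0.60000 + (24/124)·0.57143 + (20/124)·0.48485 + (48/124)·0.84615 = 0.6712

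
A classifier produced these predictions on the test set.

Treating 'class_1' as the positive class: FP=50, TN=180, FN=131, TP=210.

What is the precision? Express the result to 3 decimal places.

Precision = TP/(TP+FP) = 210/(210+50) = 210/260 = 0.808

0.808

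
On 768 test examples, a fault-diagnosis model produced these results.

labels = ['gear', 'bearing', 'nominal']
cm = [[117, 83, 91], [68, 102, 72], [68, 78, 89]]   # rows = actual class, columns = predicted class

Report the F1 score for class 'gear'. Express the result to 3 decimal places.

0.430

One-vs-rest for 'gear': TP = diagonal; FP = other classes predicted 'gear'; FN = 'gear' predicted as other.
F1 score = 2·TP/(2·TP+FP+FN).
gear: TP=117, FP=68+68=136, FN=83+91=174 → 234/544 = 0.4301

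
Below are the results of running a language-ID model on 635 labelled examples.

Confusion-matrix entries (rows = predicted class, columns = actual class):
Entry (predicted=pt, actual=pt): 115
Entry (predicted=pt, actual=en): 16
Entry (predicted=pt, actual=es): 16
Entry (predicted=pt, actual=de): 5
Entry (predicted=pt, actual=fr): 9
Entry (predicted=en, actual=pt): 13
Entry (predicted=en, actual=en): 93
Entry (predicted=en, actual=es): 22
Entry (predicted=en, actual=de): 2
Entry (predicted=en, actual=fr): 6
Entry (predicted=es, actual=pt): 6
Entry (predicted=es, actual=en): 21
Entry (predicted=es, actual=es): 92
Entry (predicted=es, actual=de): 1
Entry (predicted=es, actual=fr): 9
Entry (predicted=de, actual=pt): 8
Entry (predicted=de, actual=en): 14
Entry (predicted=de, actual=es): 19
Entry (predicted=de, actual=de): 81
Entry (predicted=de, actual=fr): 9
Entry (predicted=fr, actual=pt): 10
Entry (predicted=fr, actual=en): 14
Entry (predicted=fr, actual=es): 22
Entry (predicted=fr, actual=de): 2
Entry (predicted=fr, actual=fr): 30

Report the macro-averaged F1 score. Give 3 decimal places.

Per-class F1 score (2·TP/(2·TP+FP+FN)):
  pt: TP=115, FP=16+16+5+9=46, FN=13+6+8+10=37 → 230/313 = 0.7348
  en: TP=93, FP=13+22+2+6=43, FN=16+21+14+14=65 → 186/294 = 0.6327
  es: TP=92, FP=6+21+1+9=37, FN=16+22+19+22=79 → 184/300 = 0.6133
  de: TP=81, FP=8+14+19+9=50, FN=5+2+1+2=10 → 162/222 = 0.7297
  fr: TP=30, FP=10+14+22+2=48, FN=9+6+9+9=33 → 60/141 = 0.4255
Macro-F1 score = mean = (0.7348 + 0.6327 + 0.6133 + 0.7297 + 0.4255) / 5 = 0.627

0.627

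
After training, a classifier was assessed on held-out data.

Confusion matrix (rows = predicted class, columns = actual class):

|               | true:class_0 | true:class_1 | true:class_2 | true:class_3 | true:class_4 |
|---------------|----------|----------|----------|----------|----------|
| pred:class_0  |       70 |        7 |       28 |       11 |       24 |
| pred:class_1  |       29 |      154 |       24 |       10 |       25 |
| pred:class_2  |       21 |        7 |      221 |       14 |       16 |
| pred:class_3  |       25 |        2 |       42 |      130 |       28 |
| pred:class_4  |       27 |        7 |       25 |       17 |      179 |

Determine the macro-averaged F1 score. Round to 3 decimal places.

0.643

Per-class F1 score (2·TP/(2·TP+FP+FN)):
  class_0: TP=70, FP=7+28+11+24=70, FN=29+21+25+27=102 → 140/312 = 0.4487
  class_1: TP=154, FP=29+24+10+25=88, FN=7+7+2+7=23 → 308/419 = 0.7351
  class_2: TP=221, FP=21+7+14+16=58, FN=28+24+42+25=119 → 442/619 = 0.7141
  class_3: TP=130, FP=25+2+42+28=97, FN=11+10+14+17=52 → 260/409 = 0.6357
  class_4: TP=179, FP=27+7+25+17=76, FN=24+25+16+28=93 → 358/527 = 0.6793
Macro-F1 score = mean = (0.4487 + 0.7351 + 0.7141 + 0.6357 + 0.6793) / 5 = 0.643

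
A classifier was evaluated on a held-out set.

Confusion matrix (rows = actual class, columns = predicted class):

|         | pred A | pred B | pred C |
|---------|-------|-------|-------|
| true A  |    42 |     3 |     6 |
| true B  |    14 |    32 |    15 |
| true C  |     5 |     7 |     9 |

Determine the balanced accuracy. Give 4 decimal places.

Balanced accuracy = mean of per-class recall.
  A: recall = 42/51 = 0.82353
  B: recall = 32/61 = 0.52459
  C: recall = 9/21 = 0.42857
Mean = (0.82353 + 0.52459 + 0.42857) / 3 = 0.5922

0.5922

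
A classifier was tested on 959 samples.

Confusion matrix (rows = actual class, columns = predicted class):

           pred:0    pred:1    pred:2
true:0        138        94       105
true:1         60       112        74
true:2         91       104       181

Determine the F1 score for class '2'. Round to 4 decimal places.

0.4918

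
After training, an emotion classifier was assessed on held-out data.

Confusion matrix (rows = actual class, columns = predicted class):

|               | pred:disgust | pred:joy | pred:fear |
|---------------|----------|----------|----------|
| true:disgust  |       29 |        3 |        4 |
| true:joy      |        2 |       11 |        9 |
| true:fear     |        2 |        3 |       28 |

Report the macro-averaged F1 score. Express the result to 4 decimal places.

0.7205

Per-class F1 score (2·TP/(2·TP+FP+FN)):
  disgust: TP=29, FP=2+2=4, FN=3+4=7 → 58/69 = 0.84058
  joy: TP=11, FP=3+3=6, FN=2+9=11 → 22/39 = 0.56410
  fear: TP=28, FP=4+9=13, FN=2+3=5 → 56/74 = 0.75676
Macro-F1 score = mean = (0.84058 + 0.56410 + 0.75676) / 3 = 0.7205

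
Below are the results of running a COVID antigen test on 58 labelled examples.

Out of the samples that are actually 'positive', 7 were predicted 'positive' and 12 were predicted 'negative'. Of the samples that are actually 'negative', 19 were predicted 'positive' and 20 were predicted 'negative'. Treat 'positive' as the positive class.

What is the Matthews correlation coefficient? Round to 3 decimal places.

-0.112

MCC = (TP·TN − FP·FN) / √((TP+FP)(TP+FN)(TN+FP)(TN+FN))
Numerator = 7·20 − 19·12 = -88
Denominator = √(26·19·39·32) = √616512 = 785.1828
MCC = -88 / 785.1828 = -0.112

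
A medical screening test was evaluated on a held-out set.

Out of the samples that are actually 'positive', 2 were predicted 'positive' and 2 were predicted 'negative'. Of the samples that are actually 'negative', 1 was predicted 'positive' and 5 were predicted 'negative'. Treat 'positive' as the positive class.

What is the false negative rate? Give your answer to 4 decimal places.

0.5000

FNR = FN/(FN+TP) = 2/(2+2) = 0.5000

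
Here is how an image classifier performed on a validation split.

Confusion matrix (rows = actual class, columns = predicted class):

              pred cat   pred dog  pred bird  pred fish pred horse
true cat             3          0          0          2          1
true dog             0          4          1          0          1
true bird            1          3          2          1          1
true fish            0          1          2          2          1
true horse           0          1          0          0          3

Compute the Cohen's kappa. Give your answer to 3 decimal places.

0.337

Observed agreement pₒ = trace/N = 14/30 = 0.4667
Expected agreement pₑ = Σ (rowᵢ·colᵢ)/N² = (6·4 + 6·9 + 8·5 + 6·5 + 4·7)/30² = 0.1956
κ = (pₒ − pₑ)/(1 − pₑ) = (0.4667 − 0.1956)/(1 − 0.1956) = 0.337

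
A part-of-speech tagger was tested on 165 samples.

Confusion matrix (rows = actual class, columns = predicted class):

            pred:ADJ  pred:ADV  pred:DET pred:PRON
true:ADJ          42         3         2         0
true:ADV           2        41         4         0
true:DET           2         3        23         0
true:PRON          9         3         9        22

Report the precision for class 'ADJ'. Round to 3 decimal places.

0.764

One-vs-rest for 'ADJ': TP = diagonal; FP = other classes predicted 'ADJ'; FN = 'ADJ' predicted as other.
precision = TP/(TP+FP).
ADJ: TP=42, FP=2+2+9=13 → 42/55 = 0.7636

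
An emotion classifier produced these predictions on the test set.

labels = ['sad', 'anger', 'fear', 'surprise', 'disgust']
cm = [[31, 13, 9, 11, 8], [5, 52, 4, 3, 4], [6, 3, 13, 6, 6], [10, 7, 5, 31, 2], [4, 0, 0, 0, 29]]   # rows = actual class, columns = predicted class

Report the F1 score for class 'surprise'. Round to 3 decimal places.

0.585

F1 score = 2·TP/(2·TP+FP+FN).
surprise: TP=31, FP=11+3+6+0=20, FN=10+7+5+2=24 → 62/106 = 0.5849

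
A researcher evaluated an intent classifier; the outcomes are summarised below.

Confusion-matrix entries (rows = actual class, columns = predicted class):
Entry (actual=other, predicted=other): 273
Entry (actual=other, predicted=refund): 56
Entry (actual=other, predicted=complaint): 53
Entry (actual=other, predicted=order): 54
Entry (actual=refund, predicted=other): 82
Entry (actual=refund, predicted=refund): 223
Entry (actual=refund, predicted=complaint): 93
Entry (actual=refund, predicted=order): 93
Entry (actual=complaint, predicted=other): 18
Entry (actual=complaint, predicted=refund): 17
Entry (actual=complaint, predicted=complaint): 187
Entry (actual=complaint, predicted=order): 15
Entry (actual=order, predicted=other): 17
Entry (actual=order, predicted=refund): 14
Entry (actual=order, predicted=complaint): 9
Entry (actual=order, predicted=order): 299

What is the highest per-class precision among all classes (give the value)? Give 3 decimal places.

0.719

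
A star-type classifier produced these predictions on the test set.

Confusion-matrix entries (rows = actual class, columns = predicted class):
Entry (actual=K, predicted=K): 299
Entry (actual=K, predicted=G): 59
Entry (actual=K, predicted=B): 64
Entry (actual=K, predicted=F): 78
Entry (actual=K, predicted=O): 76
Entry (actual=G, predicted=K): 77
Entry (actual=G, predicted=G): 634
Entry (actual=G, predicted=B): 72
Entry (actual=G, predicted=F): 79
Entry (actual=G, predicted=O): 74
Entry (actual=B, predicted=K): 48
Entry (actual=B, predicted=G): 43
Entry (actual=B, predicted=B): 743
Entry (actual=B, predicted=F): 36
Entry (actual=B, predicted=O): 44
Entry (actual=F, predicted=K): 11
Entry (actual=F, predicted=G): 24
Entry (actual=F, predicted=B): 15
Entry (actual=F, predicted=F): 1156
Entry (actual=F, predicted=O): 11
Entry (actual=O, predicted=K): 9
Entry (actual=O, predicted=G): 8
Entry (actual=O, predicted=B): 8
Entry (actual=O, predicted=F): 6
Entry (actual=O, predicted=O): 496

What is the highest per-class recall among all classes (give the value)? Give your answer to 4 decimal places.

0.9499

Per-class recall (TP/(TP+FN)):
  K: TP=299, FN=59+64+78+76=277 → 299/576 = 0.51910
  G: TP=634, FN=77+72+79+74=302 → 634/936 = 0.67735
  B: TP=743, FN=48+43+36+44=171 → 743/914 = 0.81291
  F: TP=1156, FN=11+24+15+11=61 → 1156/1217 = 0.94988
  O: TP=496, FN=9+8+8+6=31 → 496/527 = 0.94118
Highest is class 'F' with recall = 0.9499.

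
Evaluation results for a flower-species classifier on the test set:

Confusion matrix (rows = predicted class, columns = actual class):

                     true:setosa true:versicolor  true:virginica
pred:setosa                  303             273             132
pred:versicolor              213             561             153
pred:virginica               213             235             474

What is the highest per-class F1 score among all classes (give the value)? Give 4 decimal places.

Per-class F1 score (2·TP/(2·TP+FP+FN)):
  setosa: TP=303, FP=273+132=405, FN=213+213=426 → 606/1437 = 0.42171
  versicolor: TP=561, FP=213+153=366, FN=273+235=508 → 1122/1996 = 0.56212
  virginica: TP=474, FP=213+235=448, FN=132+153=285 → 948/1681 = 0.56395
Highest is class 'virginica' with F1 score = 0.5640.

0.5640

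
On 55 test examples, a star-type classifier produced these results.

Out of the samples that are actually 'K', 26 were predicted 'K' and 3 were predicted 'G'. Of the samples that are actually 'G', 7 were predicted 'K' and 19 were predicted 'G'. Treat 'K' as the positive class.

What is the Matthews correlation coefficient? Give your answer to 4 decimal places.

MCC = (TP·TN − FP·FN) / √((TP+FP)(TP+FN)(TN+FP)(TN+FN))
Numerator = 26·19 − 7·3 = 473
Denominator = √(33·29·26·22) = √547404 = 739.8676
MCC = 473 / 739.8676 = 0.6393

0.6393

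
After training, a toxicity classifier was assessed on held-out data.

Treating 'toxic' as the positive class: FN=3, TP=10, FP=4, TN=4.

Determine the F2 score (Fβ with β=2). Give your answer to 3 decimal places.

Fβ = (1+β²)·TP / ((1+β²)·TP + β²·FN + FP), with β²=4
= 5·10 / (5·10 + 4·3 + 4) = 0.758

0.758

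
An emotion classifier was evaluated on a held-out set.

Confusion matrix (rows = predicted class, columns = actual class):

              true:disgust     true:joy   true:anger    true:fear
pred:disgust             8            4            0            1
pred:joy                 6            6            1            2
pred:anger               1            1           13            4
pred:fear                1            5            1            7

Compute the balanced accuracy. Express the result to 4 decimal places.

Balanced accuracy = mean of per-class recall.
  disgust: recall = 8/16 = 0.50000
  joy: recall = 6/16 = 0.37500
  anger: recall = 13/15 = 0.86667
  fear: recall = 7/14 = 0.50000
Mean = (0.50000 + 0.37500 + 0.86667 + 0.50000) / 4 = 0.5604

0.5604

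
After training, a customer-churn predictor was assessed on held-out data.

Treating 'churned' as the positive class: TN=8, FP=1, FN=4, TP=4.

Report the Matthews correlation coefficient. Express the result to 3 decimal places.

0.426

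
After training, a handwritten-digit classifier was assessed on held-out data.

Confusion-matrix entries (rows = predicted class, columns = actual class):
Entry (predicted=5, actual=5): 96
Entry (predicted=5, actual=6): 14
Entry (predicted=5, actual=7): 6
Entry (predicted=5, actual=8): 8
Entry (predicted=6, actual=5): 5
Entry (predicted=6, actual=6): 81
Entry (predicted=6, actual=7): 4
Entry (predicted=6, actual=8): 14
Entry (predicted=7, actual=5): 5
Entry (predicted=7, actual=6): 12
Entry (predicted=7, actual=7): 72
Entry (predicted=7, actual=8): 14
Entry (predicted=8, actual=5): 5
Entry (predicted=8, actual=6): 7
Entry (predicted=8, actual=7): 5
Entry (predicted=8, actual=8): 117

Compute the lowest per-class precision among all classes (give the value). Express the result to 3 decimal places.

Per-class precision (TP/(TP+FP)):
  5: TP=96, FP=14+6+8=28 → 96/124 = 0.7742
  6: TP=81, FP=5+4+14=23 → 81/104 = 0.7788
  7: TP=72, FP=5+12+14=31 → 72/103 = 0.6990
  8: TP=117, FP=5+7+5=17 → 117/134 = 0.8731
Lowest is class '7' with precision = 0.699.

0.699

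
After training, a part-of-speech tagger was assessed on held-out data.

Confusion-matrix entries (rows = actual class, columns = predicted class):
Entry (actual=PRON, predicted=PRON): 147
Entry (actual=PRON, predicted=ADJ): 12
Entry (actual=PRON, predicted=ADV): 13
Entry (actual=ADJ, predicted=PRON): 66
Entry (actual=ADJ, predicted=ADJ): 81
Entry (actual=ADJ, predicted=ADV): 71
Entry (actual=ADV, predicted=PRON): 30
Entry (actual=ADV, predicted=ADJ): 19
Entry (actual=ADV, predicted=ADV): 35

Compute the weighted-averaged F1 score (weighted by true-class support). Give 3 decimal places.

Per-class F1 score (2·TP/(2·TP+FP+FN)):
  PRON: TP=147, FP=66+30=96, FN=12+13=25 → 294/415 = 0.7084
  ADJ: TP=81, FP=12+19=31, FN=66+71=137 → 162/330 = 0.4909
  ADV: TP=35, FP=13+71=84, FN=30+19=49 → 70/203 = 0.3448
Weighted-F1 score = Σ (supportᵢ/N)·F1 scoreᵢ with N=474: (172/474)·0.7084 + (218/474)·0.4909 + (84/474)·0.3448 = 0.544

0.544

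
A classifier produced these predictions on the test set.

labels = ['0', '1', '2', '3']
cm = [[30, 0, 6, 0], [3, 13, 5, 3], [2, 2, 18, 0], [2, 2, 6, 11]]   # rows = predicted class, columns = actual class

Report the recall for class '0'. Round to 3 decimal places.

0.811

One-vs-rest for '0': TP = diagonal; FP = other classes predicted '0'; FN = '0' predicted as other.
recall = TP/(TP+FN).
0: TP=30, FN=3+2+2=7 → 30/37 = 0.8108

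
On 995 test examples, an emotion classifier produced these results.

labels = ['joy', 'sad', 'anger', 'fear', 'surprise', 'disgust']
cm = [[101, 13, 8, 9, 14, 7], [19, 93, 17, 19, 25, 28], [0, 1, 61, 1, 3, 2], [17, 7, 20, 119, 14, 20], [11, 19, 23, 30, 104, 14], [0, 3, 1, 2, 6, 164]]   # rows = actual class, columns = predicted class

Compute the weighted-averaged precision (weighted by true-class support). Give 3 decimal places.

0.655

Per-class precision (TP/(TP+FP)):
  joy: TP=101, FP=19+0+17+11+0=47 → 101/148 = 0.6824
  sad: TP=93, FP=13+1+7+19+3=43 → 93/136 = 0.6838
  anger: TP=61, FP=8+17+20+23+1=69 → 61/130 = 0.4692
  fear: TP=119, FP=9+19+1+30+2=61 → 119/180 = 0.6611
  surprise: TP=104, FP=14+25+3+14+6=62 → 104/166 = 0.6265
  disgust: TP=164, FP=7+28+2+20+14=71 → 164/235 = 0.6979
Weighted-precision = Σ (supportᵢ/N)·precisionᵢ with N=995: (152/995)·0.6824 + (201/995)·0.6838 + (68/995)·0.4692 + (197/995)·0.6611 + (201/995)·0.6265 + (176/995)·0.6979 = 0.655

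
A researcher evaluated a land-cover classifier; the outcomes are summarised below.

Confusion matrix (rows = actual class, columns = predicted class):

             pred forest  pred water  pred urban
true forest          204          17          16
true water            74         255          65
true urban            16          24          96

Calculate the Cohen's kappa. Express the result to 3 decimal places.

0.570

Observed agreement pₒ = trace/N = 555/767 = 0.7236
Expected agreement pₑ = Σ (rowᵢ·colᵢ)/N² = (237·294 + 394·296 + 136·177)/767² = 0.3576
κ = (pₒ − pₑ)/(1 − pₑ) = (0.7236 − 0.3576)/(1 − 0.3576) = 0.570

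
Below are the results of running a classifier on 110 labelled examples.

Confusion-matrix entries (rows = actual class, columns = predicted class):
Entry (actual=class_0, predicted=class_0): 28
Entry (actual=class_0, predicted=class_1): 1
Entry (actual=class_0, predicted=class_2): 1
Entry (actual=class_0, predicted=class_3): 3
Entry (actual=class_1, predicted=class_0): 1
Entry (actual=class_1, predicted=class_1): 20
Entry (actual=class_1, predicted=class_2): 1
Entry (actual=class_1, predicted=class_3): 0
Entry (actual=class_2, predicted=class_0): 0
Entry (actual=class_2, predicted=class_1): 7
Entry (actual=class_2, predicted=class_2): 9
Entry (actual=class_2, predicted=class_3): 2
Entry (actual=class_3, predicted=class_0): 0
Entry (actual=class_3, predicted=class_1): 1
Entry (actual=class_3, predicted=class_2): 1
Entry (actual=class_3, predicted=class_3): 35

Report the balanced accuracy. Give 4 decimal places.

Balanced accuracy = mean of per-class recall.
  class_0: recall = 28/33 = 0.84848
  class_1: recall = 20/22 = 0.90909
  class_2: recall = 9/18 = 0.50000
  class_3: recall = 35/37 = 0.94595
Mean = (0.84848 + 0.90909 + 0.50000 + 0.94595) / 4 = 0.8009

0.8009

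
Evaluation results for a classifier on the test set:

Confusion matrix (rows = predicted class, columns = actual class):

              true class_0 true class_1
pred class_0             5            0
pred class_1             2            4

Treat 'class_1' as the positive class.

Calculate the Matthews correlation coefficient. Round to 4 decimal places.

0.6901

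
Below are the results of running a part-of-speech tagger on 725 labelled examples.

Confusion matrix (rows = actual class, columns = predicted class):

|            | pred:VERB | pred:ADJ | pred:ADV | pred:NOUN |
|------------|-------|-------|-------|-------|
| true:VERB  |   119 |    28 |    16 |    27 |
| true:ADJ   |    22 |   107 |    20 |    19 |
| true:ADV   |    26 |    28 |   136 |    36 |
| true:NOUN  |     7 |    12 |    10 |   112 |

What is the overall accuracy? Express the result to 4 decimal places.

0.6538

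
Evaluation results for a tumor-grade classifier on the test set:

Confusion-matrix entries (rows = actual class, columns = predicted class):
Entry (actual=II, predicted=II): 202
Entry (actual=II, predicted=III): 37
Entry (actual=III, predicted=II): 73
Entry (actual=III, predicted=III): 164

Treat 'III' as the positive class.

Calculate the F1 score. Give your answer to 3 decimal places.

0.749

Precision = TP/(TP+FP) = 164/201 = 0.8159
Recall = TP/(TP+FN) = 164/237 = 0.6920
F1 = 2·TP/(2·TP+FP+FN) = 328/438 = 0.749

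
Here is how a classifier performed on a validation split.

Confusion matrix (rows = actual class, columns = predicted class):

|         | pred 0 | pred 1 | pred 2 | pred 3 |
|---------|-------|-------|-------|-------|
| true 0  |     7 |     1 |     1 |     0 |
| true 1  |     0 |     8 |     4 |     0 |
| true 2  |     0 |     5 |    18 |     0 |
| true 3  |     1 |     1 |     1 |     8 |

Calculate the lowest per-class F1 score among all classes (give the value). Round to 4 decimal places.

0.5926

Per-class F1 score (2·TP/(2·TP+FP+FN)):
  0: TP=7, FP=0+0+1=1, FN=1+1+0=2 → 14/17 = 0.82353
  1: TP=8, FP=1+5+1=7, FN=0+4+0=4 → 16/27 = 0.59259
  2: TP=18, FP=1+4+1=6, FN=0+5+0=5 → 36/47 = 0.76596
  3: TP=8, FP=0+0+0=0, FN=1+1+1=3 → 16/19 = 0.84211
Lowest is class '1' with F1 score = 0.5926.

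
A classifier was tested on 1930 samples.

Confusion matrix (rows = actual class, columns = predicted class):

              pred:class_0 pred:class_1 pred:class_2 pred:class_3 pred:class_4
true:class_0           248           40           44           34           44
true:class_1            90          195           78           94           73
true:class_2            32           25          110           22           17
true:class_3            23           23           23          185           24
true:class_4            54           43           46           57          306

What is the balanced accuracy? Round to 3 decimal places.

Balanced accuracy = mean of per-class recall.
  class_0: recall = 248/410 = 0.6049
  class_1: recall = 195/530 = 0.3679
  class_2: recall = 110/206 = 0.5340
  class_3: recall = 185/278 = 0.6655
  class_4: recall = 306/506 = 0.6047
Mean = (0.6049 + 0.3679 + 0.5340 + 0.6655 + 0.6047) / 5 = 0.555

0.555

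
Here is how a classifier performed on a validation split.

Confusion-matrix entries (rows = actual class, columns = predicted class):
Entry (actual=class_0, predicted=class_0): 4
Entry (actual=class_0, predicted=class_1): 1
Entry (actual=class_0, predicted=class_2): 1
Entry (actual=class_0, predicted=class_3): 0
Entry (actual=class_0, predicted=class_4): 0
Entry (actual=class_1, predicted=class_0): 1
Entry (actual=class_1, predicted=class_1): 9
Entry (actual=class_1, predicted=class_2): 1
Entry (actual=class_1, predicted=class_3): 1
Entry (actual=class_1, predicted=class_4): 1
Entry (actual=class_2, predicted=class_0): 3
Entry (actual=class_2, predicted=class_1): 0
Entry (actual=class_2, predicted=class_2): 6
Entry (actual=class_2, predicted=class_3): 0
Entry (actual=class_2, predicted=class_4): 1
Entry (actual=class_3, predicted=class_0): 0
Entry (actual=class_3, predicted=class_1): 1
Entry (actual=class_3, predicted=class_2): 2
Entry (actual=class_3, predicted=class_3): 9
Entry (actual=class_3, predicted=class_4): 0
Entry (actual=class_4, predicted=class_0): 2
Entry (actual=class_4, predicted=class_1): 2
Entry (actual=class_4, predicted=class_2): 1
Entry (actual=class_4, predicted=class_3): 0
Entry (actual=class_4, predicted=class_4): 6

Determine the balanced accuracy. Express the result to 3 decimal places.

Balanced accuracy = mean of per-class recall.
  class_0: recall = 4/6 = 0.6667
  class_1: recall = 9/13 = 0.6923
  class_2: recall = 6/10 = 0.6000
  class_3: recall = 9/12 = 0.7500
  class_4: recall = 6/11 = 0.5455
Mean = (0.6667 + 0.6923 + 0.6000 + 0.7500 + 0.5455) / 5 = 0.651

0.651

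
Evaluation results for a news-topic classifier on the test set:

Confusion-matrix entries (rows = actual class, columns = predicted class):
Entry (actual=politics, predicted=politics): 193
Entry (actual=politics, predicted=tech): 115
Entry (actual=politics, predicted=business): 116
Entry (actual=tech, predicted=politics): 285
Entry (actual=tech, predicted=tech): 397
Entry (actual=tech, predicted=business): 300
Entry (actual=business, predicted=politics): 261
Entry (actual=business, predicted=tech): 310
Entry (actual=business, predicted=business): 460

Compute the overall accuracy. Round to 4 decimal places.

Accuracy = trace / total = (193+397+460=1050) / 2437 = 1050/2437 = 0.4309

0.4309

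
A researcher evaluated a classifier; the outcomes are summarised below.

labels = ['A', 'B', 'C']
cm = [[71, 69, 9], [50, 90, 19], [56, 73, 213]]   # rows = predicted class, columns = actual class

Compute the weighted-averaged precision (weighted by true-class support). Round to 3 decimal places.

Per-class precision (TP/(TP+FP)):
  A: TP=71, FP=69+9=78 → 71/149 = 0.4765
  B: TP=90, FP=50+19=69 → 90/159 = 0.5660
  C: TP=213, FP=56+73=129 → 213/342 = 0.6228
Weighted-precision = Σ (supportᵢ/N)·precisionᵢ with N=650: (177/650)·0.4765 + (232/650)·0.5660 + (241/650)·0.6228 = 0.563

0.563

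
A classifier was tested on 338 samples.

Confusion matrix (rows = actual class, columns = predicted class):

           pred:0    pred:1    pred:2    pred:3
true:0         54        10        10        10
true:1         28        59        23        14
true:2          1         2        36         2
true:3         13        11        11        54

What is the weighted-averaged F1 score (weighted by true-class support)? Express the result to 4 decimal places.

0.5997

Per-class F1 score (2·TP/(2·TP+FP+FN)):
  0: TP=54, FP=28+1+13=42, FN=10+10+10=30 → 108/180 = 0.60000
  1: TP=59, FP=10+2+11=23, FN=28+23+14=65 → 118/206 = 0.57282
  2: TP=36, FP=10+23+11=44, FN=1+2+2=5 → 72/121 = 0.59504
  3: TP=54, FP=10+14+2=26, FN=13+11+11=35 → 108/169 = 0.63905
Weighted-F1 score = Σ (supportᵢ/N)·F1 scoreᵢ with N=338: (84/338)·0.60000 + (124/338)·0.57282 + (41/338)·0.59504 + (89/338)·0.63905 = 0.5997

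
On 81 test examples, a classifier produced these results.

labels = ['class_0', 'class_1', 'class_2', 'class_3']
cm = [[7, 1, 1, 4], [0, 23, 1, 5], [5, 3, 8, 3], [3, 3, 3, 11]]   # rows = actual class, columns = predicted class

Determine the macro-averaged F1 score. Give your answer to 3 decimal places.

Per-class F1 score (2·TP/(2·TP+FP+FN)):
  class_0: TP=7, FP=0+5+3=8, FN=1+1+4=6 → 14/28 = 0.5000
  class_1: TP=23, FP=1+3+3=7, FN=0+1+5=6 → 46/59 = 0.7797
  class_2: TP=8, FP=1+1+3=5, FN=5+3+3=11 → 16/32 = 0.5000
  class_3: TP=11, FP=4+5+3=12, FN=3+3+3=9 → 22/43 = 0.5116
Macro-F1 score = mean = (0.5000 + 0.7797 + 0.5000 + 0.5116) / 4 = 0.573

0.573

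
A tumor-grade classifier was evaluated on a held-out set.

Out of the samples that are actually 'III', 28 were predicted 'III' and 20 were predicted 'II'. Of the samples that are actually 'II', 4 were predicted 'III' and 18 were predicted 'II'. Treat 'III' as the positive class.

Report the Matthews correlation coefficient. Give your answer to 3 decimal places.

0.374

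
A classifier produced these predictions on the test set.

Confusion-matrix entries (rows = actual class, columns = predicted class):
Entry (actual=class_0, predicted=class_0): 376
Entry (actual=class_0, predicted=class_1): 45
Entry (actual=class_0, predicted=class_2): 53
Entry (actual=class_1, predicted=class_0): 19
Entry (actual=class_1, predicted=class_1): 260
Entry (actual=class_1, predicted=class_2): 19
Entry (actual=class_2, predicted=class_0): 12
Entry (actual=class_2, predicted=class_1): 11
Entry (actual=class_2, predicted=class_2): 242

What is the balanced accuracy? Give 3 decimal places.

Balanced accuracy = mean of per-class recall.
  class_0: recall = 376/474 = 0.7932
  class_1: recall = 260/298 = 0.8725
  class_2: recall = 242/265 = 0.9132
Mean = (0.7932 + 0.8725 + 0.9132) / 3 = 0.860

0.860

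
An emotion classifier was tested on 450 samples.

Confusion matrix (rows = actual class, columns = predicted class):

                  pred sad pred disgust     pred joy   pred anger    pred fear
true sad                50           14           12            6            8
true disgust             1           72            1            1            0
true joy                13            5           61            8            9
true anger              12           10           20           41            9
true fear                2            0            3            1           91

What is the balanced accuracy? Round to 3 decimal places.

0.707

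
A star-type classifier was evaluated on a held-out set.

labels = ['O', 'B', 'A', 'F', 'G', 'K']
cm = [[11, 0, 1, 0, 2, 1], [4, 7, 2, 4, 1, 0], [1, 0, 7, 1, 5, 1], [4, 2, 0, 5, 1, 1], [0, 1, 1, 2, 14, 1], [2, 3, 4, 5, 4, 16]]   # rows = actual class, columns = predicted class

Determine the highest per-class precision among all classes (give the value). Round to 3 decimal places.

Per-class precision (TP/(TP+FP)):
  O: TP=11, FP=4+1+4+0+2=11 → 11/22 = 0.5000
  B: TP=7, FP=0+0+2+1+3=6 → 7/13 = 0.5385
  A: TP=7, FP=1+2+0+1+4=8 → 7/15 = 0.4667
  F: TP=5, FP=0+4+1+2+5=12 → 5/17 = 0.2941
  G: TP=14, FP=2+1+5+1+4=13 → 14/27 = 0.5185
  K: TP=16, FP=1+0+1+1+1=4 → 16/20 = 0.8000
Highest is class 'K' with precision = 0.800.

0.800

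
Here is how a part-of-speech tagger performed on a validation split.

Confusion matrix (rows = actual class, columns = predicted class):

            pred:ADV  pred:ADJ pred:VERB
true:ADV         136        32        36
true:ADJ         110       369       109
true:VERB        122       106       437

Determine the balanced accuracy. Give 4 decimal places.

0.6505

Balanced accuracy = mean of per-class recall.
  ADV: recall = 136/204 = 0.66667
  ADJ: recall = 369/588 = 0.62755
  VERB: recall = 437/665 = 0.65714
Mean = (0.66667 + 0.62755 + 0.65714) / 3 = 0.6505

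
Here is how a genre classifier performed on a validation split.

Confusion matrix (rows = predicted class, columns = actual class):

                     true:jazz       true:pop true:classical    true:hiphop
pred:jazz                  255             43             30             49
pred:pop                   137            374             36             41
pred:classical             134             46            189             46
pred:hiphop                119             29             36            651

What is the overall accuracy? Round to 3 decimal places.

Accuracy = trace / total = (255+374+189+651=1469) / 2215 = 1469/2215 = 0.663

0.663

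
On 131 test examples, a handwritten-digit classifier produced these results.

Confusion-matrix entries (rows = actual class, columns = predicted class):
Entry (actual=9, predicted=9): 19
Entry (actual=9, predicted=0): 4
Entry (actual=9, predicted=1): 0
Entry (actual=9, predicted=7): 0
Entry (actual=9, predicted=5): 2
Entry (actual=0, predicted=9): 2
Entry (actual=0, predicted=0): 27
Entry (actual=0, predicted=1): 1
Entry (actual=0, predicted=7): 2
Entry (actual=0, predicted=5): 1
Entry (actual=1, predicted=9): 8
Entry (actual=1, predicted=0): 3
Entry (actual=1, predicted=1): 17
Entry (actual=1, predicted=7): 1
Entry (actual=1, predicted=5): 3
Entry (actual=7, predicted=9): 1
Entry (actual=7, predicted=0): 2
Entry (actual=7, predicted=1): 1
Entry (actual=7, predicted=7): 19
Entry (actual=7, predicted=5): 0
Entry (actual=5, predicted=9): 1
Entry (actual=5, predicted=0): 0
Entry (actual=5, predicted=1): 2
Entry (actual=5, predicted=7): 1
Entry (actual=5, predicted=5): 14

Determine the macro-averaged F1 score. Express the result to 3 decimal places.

0.733

Per-class F1 score (2·TP/(2·TP+FP+FN)):
  9: TP=19, FP=2+8+1+1=12, FN=4+0+0+2=6 → 38/56 = 0.6786
  0: TP=27, FP=4+3+2+0=9, FN=2+1+2+1=6 → 54/69 = 0.7826
  1: TP=17, FP=0+1+1+2=4, FN=8+3+1+3=15 → 34/53 = 0.6415
  7: TP=19, FP=0+2+1+1=4, FN=1+2+1+0=4 → 38/46 = 0.8261
  5: TP=14, FP=2+1+3+0=6, FN=1+0+2+1=4 → 28/38 = 0.7368
Macro-F1 score = mean = (0.6786 + 0.7826 + 0.6415 + 0.8261 + 0.7368) / 5 = 0.733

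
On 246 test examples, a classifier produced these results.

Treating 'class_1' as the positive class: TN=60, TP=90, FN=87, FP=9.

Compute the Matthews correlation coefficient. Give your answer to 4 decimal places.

0.3463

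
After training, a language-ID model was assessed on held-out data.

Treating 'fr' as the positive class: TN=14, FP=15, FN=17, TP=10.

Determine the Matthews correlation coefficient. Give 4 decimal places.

MCC = (TP·TN − FP·FN) / √((TP+FP)(TP+FN)(TN+FP)(TN+FN))
Numerator = 10·14 − 15·17 = -115
Denominator = √(25·27·29·31) = √606825 = 778.9897
MCC = -115 / 778.9897 = -0.1476

-0.1476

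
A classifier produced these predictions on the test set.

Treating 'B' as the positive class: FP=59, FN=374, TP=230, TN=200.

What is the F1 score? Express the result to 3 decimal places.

0.515

Precision = TP/(TP+FP) = 230/289 = 0.7958
Recall = TP/(TP+FN) = 230/604 = 0.3808
F1 = 2·TP/(2·TP+FP+FN) = 460/893 = 0.515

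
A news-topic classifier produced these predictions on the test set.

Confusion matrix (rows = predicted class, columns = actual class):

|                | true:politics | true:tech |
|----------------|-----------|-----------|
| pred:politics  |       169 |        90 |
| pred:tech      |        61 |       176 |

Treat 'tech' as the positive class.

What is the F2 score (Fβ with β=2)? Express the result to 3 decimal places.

0.676

Fβ = (1+β²)·TP / ((1+β²)·TP + β²·FN + FP), with β²=4
= 5·176 / (5·176 + 4·90 + 61) = 0.676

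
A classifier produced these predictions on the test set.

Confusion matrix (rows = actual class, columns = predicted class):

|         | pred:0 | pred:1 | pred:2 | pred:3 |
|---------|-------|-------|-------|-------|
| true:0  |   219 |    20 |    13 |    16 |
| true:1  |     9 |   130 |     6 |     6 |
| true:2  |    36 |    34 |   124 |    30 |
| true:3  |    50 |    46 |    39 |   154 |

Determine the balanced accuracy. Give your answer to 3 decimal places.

0.691

Balanced accuracy = mean of per-class recall.
  0: recall = 219/268 = 0.8172
  1: recall = 130/151 = 0.8609
  2: recall = 124/224 = 0.5536
  3: recall = 154/289 = 0.5329
Mean = (0.8172 + 0.8609 + 0.5536 + 0.5329) / 4 = 0.691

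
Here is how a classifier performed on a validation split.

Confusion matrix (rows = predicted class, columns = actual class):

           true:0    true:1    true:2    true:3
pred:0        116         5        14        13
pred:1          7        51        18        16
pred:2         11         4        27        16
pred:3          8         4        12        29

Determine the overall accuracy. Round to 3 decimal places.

0.635

Accuracy = trace / total = (116+51+27+29=223) / 351 = 223/351 = 0.635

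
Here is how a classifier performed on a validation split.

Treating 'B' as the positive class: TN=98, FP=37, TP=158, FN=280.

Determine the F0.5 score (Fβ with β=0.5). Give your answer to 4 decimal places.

Fβ = (1+β²)·TP / ((1+β²)·TP + β²·FN + FP), with β²=1/4
= 1.25·158 / (1.25·158 + 0.25·280 + 37) = 0.6486

0.6486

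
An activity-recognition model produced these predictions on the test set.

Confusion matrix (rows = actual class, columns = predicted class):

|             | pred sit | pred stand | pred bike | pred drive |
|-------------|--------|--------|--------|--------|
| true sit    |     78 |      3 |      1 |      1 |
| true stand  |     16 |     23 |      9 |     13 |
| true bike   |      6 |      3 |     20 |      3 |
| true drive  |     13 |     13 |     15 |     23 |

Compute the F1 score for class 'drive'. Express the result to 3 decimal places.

One-vs-rest for 'drive': TP = diagonal; FP = other classes predicted 'drive'; FN = 'drive' predicted as other.
F1 score = 2·TP/(2·TP+FP+FN).
drive: TP=23, FP=1+13+3=17, FN=13+13+15=41 → 46/104 = 0.4423

0.442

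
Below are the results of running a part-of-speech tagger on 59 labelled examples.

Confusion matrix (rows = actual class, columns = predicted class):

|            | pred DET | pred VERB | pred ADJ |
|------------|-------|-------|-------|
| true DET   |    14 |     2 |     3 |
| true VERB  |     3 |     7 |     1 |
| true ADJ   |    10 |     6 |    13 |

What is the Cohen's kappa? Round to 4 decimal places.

0.3615

Observed agreement pₒ = trace/N = 34/59 = 0.57627
Expected agreement pₑ = Σ (rowᵢ·colᵢ)/N² = (19·27 + 11·15 + 29·17)/59² = 0.33640
κ = (pₒ − pₑ)/(1 − pₑ) = (0.57627 − 0.33640)/(1 − 0.33640) = 0.3615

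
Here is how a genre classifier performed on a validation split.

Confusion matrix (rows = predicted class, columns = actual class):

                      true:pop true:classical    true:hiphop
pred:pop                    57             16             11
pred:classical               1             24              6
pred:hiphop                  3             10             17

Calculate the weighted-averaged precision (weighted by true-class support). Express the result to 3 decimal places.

Per-class precision (TP/(TP+FP)):
  pop: TP=57, FP=16+11=27 → 57/84 = 0.6786
  classical: TP=24, FP=1+6=7 → 24/31 = 0.7742
  hiphop: TP=17, FP=3+10=13 → 17/30 = 0.5667
Weighted-precision = Σ (supportᵢ/N)·precisionᵢ with N=145: (61/145)·0.6786 + (50/145)·0.7742 + (34/145)·0.5667 = 0.685

0.685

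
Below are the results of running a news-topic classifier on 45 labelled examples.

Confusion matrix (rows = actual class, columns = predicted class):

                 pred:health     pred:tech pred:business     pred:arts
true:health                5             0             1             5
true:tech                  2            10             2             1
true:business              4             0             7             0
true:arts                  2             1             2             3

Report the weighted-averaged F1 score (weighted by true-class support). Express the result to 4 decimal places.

Per-class F1 score (2·TP/(2·TP+FP+FN)):
  health: TP=5, FP=2+4+2=8, FN=0+1+5=6 → 10/24 = 0.41667
  tech: TP=10, FP=0+0+1=1, FN=2+2+1=5 → 20/26 = 0.76923
  business: TP=7, FP=1+2+2=5, FN=4+0+0=4 → 14/23 = 0.60870
  arts: TP=3, FP=5+1+0=6, FN=2+1+2=5 → 6/17 = 0.35294
Weighted-F1 score = Σ (supportᵢ/N)·F1 scoreᵢ with N=45: (11/45)·0.41667 + (15/45)·0.76923 + (11/45)·0.60870 + (8/45)·0.35294 = 0.5698

0.5698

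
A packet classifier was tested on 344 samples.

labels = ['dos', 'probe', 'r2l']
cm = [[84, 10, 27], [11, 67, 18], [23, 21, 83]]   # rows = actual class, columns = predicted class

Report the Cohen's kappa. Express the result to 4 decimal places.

Observed agreement pₒ = trace/N = 234/344 = 0.68023
Expected agreement pₑ = Σ (rowᵢ·colᵢ)/N² = (121·118 + 96·98 + 127·128)/344² = 0.33753
κ = (pₒ − pₑ)/(1 − pₑ) = (0.68023 − 0.33753)/(1 − 0.33753) = 0.5173

0.5173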